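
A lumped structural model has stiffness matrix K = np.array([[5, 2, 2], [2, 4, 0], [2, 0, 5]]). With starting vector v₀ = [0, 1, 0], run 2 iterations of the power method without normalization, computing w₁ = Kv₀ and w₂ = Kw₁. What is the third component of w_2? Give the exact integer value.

w1 = Kv₀ = (2, 4, 0)
w2 = Kw1 = (18, 20, 4)
The requested component of w2 is 4.

4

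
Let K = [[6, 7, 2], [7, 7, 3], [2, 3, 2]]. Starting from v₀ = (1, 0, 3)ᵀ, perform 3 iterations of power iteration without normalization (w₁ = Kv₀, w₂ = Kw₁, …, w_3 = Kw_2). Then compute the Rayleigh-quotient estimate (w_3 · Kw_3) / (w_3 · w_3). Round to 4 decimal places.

w1 = Kv₀ = (6·1 + 7·0 + 2·3; 7·1 + 7·0 + 3·3; 2·1 + 3·0 + 2·3) = (12, 16, 8)
w2 = Kw1 = (6·12 + 7·16 + 2·8; 7·12 + 7·16 + 3·8; 2·12 + 3·16 + 2·8) = (200, 220, 88)
w3 = Kw2 = (2916, 3204, 1236)
Kw3 = (42396, 46548, 17916)
w3·Kw3 = 2916·42396 + 3204·46548 + 1236·17916 = 294910704; w3·w3 = 2916·2916 + 3204·3204 + 1236·1236 = 20296368
λ ≈ 294910704/20296368 = 14.5302

14.5302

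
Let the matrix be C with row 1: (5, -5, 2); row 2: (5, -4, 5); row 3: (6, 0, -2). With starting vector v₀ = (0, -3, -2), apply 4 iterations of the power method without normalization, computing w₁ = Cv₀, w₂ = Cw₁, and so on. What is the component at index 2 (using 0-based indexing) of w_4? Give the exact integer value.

w1 = Cv₀ = (5·0 + (-5)·(-3) + 2·(-2); 5·0 + (-4)·(-3) + 5·(-2); 6·0 + 0·(-3) + (-2)·(-2)) = (11, 2, 4)
w2 = Cw1 = (5·11 + (-5)·2 + 2·4; 5·11 + (-4)·2 + 5·4; 6·11 + 0·2 + (-2)·4) = (53, 67, 58)
w3 = Cw2 = (46, 287, 202)
w4 = Cw3 = (-801, 92, -128)
The requested component of w4 is -128.

-128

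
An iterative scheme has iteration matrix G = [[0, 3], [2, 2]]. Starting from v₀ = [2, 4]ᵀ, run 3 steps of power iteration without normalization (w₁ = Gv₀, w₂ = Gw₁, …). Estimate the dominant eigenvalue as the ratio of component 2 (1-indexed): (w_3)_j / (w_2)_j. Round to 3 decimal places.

λ ≈ 3.500

w1 = Gv₀ = (12, 12)
w2 = Gw1 = (36, 48)
w3 = Gw2 = (144, 168)
Ratio at component: 168 / 48 = 3.500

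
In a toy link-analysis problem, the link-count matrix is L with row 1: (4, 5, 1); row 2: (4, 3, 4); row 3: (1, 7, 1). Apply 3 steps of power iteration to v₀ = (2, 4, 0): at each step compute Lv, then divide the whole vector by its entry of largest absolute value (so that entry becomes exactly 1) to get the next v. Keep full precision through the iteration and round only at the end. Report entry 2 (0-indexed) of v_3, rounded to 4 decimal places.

0.9423

Lv0 = (28.00000, 20.00000, 30.00000); divide by 30.00000 → v1 = (0.93333, 0.66667, 1.00000)
Lv1 = (8.06667, 9.73333, 6.60000); divide by 9.73333 → v2 = (0.82877, 1.00000, 0.67808)
Lv2 = (8.99315, 9.02740, 8.50685); divide by 9.02740 → v3 = (0.99621, 1.00000, 0.94234)
Requested entry of v3: 2484/2636 = 0.9423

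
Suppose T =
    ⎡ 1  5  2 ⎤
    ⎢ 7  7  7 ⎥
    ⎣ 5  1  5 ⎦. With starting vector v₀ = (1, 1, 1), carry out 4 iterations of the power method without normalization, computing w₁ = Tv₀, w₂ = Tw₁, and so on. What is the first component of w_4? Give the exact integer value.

w1 = Tv₀ = (1·1 + 5·1 + 2·1; 7·1 + 7·1 + 7·1; 5·1 + 1·1 + 5·1) = (8, 21, 11)
w2 = Tw1 = (1·8 + 5·21 + 2·11; 7·8 + 7·21 + 7·11; 5·8 + 1·21 + 5·11) = (135, 280, 116)
w3 = Tw2 = (1767, 3717, 1535)
w4 = Tw3 = (23422, 49133, 20227)
The requested component of w4 is 23422.

23422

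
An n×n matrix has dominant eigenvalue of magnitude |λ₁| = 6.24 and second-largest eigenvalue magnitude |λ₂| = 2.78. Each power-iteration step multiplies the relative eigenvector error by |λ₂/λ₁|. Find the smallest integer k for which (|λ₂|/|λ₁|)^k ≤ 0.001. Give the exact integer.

9

|λ₂/λ₁| = 2.78/6.24 = 0.44551
Need k ≥ ln(0.001) / ln(0.44551) = -6.9078 / -0.8085 ≈ 8.544
Smallest integer k satisfying the bound: 9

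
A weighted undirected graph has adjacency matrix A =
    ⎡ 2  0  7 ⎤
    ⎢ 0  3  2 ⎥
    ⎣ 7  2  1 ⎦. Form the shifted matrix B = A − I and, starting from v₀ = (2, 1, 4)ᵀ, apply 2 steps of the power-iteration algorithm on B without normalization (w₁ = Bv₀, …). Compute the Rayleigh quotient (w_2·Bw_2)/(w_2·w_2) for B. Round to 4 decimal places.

B = A − I has rows (1, 0, 7); (0, 2, 2); (7, 2, 0)
w1 = Bv₀ = (1·2 + 0·1 + 7·4; 0·2 + 2·1 + 2·4; 7·2 + 2·1 + 0·4) = (30, 10, 16)
w2 = Bw1 = (1·30 + 0·10 + 7·16; 0·30 + 2·10 + 2·16; 7·30 + 2·10 + 0·16) = (142, 52, 230)
Bw2 = (1752, 564, 1098)
w2·Bw2 = 530652; w2·w2 = 75768; μ ≈ 530652/75768 = 7.0036

7.0036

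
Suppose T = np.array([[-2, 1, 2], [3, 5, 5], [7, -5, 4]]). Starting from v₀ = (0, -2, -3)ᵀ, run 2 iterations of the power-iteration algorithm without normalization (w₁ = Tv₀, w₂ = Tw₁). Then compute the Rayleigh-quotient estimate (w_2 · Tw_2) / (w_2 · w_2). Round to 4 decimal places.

4.8707

w1 = Tv₀ = ((-2)·0 + 1·(-2) + 2·(-3); 3·0 + 5·(-2) + 5·(-3); 7·0 + (-5)·(-2) + 4·(-3)) = (-8, -25, -2)
w2 = Tw1 = ((-2)·(-8) + 1·(-25) + 2·(-2); 3·(-8) + 5·(-25) + 5·(-2); 7·(-8) + (-5)·(-25) + 4·(-2)) = (-13, -159, 61)
Tw2 = (-11, -529, 948)
w2·Tw2 = (-13)·(-11) + (-159)·(-529) + 61·948 = 142082; w2·w2 = (-13)·(-13) + (-159)·(-159) + 61·61 = 29171
λ ≈ 142082/29171 = 4.8707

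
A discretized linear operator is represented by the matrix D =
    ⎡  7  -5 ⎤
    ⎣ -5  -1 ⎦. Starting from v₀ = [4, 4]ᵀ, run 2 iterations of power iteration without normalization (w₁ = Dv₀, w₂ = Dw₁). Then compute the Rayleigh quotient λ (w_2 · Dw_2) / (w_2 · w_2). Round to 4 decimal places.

w1 = Dv₀ = (8, -24)
w2 = Dw1 = (176, -16)
Dw2 = (1312, -864)
w2·Dw2 = 176·1312 + (-16)·(-864) = 244736; w2·w2 = 176·176 + (-16)·(-16) = 31232
λ ≈ 244736/31232 = 7.8361

λ ≈ 7.8361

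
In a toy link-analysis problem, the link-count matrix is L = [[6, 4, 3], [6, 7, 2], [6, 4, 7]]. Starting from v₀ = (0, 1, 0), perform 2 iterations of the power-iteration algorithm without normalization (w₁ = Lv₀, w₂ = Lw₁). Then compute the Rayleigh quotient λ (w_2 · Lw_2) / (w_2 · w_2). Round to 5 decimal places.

14.78003

w1 = Lv₀ = (4, 7, 4)
w2 = Lw1 = (64, 81, 80)
Lw2 = (948, 1111, 1268)
w2·Lw2 = 64·948 + 81·1111 + 80·1268 = 252103; w2·w2 = 64·64 + 81·81 + 80·80 = 17057
λ ≈ 252103/17057 = 14.78003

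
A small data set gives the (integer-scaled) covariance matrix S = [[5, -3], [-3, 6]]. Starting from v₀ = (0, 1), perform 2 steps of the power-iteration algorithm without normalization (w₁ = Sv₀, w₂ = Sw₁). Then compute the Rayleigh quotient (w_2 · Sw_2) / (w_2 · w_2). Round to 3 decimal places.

w1 = Sv₀ = (-3, 6)
w2 = Sw1 = (-33, 45)
Sw2 = (-300, 369)
w2·Sw2 = (-33)·(-300) + 45·369 = 26505; w2·w2 = (-33)·(-33) + 45·45 = 3114
λ ≈ 26505/3114 = 8.512

8.512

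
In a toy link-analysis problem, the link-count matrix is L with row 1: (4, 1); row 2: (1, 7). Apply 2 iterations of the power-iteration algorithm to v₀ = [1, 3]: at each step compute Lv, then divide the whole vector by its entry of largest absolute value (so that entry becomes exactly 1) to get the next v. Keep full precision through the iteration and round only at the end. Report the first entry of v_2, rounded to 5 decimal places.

Lv0 = (7.000000, 22.000000); divide by 22.000000 → v1 = (0.318182, 1.000000)
Lv1 = (2.272727, 7.318182); divide by 7.318182 → v2 = (0.310559, 1.000000)
Requested entry of v2: 50/161 = 0.31056

0.31056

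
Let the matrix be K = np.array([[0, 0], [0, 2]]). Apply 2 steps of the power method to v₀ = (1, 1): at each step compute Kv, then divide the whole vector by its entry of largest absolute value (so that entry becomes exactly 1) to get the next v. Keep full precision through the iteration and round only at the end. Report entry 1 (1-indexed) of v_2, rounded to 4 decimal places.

Kv0 = (0.00000, 2.00000); divide by 2.00000 → v1 = (0.00000, 1.00000)
Kv1 = (0.00000, 2.00000); divide by 2.00000 → v2 = (0.00000, 1.00000)
Requested entry of v2: 0/4 = 0.0000

0.0000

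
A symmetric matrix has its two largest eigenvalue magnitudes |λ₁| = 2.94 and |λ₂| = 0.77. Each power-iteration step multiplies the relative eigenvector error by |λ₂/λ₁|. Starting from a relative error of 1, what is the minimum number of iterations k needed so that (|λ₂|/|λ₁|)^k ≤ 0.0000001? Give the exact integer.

13

|λ₂/λ₁| = 0.77/2.94 = 0.26190
Need k ≥ ln(0.0000001) / ln(0.26190) = -16.1181 / -1.3398 ≈ 12.030
Smallest integer k satisfying the bound: 13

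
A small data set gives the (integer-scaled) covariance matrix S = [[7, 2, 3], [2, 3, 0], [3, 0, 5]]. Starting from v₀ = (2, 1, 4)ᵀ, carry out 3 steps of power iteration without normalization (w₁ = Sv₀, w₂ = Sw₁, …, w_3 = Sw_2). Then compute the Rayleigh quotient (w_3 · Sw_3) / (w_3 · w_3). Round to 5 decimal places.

λ ≈ 9.57110

w1 = Sv₀ = (28, 7, 26)
w2 = Sw1 = (288, 77, 214)
w3 = Sw2 = (2812, 807, 1934)
Sw3 = (27100, 8045, 18106)
w3·Sw3 = 2812·27100 + 807·8045 + 1934·18106 = 117714519; w3·w3 = 2812·2812 + 807·807 + 1934·1934 = 12298949
λ ≈ 117714519/12298949 = 9.57110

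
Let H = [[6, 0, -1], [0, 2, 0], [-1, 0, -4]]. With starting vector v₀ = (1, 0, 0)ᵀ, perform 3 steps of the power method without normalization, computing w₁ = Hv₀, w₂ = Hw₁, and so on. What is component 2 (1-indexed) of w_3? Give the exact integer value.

0

w1 = Hv₀ = (6·1 + 0·0 + (-1)·0; 0·1 + 2·0 + 0·0; (-1)·1 + 0·0 + (-4)·0) = (6, 0, -1)
w2 = Hw1 = (6·6 + 0·0 + (-1)·(-1); 0·6 + 2·0 + 0·(-1); (-1)·6 + 0·0 + (-4)·(-1)) = (37, 0, -2)
w3 = Hw2 = (224, 0, -29)
The requested component of w3 is 0.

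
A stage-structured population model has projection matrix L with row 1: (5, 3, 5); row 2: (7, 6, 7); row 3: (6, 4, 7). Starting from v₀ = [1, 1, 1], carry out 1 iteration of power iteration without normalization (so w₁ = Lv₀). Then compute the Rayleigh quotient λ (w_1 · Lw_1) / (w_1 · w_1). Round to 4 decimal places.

16.3625

w1 = Lv₀ = (13, 20, 17)
Lw1 = (210, 330, 277)
w1·Lw1 = 13·210 + 20·330 + 17·277 = 14039; w1·w1 = 13·13 + 20·20 + 17·17 = 858
λ ≈ 14039/858 = 16.3625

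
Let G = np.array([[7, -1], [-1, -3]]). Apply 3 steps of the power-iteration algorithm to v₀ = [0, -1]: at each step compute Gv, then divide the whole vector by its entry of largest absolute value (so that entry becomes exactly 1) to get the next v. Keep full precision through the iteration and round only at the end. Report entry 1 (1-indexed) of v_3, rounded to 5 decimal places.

1.00000

Gv0 = (1.000000, 3.000000); divide by 3.000000 → v1 = (0.333333, 1.000000)
Gv1 = (1.333333, -3.333333); divide by -3.333333 → v2 = (-0.400000, 1.000000)
Gv2 = (-3.800000, -2.600000); divide by -3.800000 → v3 = (1.000000, 0.684211)
Requested entry of v3: 38/38 = 1.00000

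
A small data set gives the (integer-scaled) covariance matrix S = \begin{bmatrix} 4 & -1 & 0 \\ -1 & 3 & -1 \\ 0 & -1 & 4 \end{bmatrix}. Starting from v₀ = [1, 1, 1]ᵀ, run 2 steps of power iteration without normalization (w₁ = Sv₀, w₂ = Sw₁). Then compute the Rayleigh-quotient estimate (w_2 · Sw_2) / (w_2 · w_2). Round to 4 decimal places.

λ ≈ 4.4900

w1 = Sv₀ = (3, 1, 3)
w2 = Sw1 = (11, -3, 11)
Sw2 = (47, -31, 47)
w2·Sw2 = 11·47 + (-3)·(-31) + 11·47 = 1127; w2·w2 = 11·11 + (-3)·(-3) + 11·11 = 251
λ ≈ 1127/251 = 4.4900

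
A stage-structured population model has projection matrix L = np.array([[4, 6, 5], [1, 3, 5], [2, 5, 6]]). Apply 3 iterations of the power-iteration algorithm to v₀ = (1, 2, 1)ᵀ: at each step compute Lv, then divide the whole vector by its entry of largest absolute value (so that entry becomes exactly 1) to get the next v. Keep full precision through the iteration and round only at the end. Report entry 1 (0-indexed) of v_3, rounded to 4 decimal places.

Lv0 = (21.00000, 12.00000, 18.00000); divide by 21.00000 → v1 = (1.00000, 0.57143, 0.85714)
Lv1 = (11.71429, 7.00000, 10.00000); divide by 11.71429 → v2 = (1.00000, 0.59756, 0.85366)
Lv2 = (11.85366, 7.06098, 10.10976); divide by 11.85366 → v3 = (1.00000, 0.59568, 0.85288)
Requested entry of v3: 1737/2916 = 0.5957

0.5957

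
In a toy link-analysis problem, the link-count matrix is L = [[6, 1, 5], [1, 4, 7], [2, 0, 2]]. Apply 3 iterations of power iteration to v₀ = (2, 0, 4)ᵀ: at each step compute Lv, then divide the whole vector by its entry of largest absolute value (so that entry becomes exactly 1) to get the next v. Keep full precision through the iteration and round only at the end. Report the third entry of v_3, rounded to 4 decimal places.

Lv0 = (32.00000, 30.00000, 12.00000); divide by 32.00000 → v1 = (1.00000, 0.93750, 0.37500)
Lv1 = (8.81250, 7.37500, 2.75000); divide by 8.81250 → v2 = (1.00000, 0.83688, 0.31206)
Lv2 = (8.39716, 6.53191, 2.62411); divide by 8.39716 → v3 = (1.00000, 0.77787, 0.31250)
Requested entry of v3: 740/2368 = 0.3125

0.3125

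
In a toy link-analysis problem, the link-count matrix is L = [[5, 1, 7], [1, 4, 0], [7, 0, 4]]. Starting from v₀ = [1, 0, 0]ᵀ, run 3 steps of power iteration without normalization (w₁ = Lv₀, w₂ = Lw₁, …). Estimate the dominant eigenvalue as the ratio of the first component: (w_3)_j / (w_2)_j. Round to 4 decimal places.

11.0000

w1 = Lv₀ = (5·1 + 1·0 + 7·0; 1·1 + 4·0 + 0·0; 7·1 + 0·0 + 4·0) = (5, 1, 7)
w2 = Lw1 = (5·5 + 1·1 + 7·7; 1·5 + 4·1 + 0·7; 7·5 + 0·1 + 4·7) = (75, 9, 63)
w3 = Lw2 = (825, 111, 777)
Ratio at component: 825 / 75 = 11.0000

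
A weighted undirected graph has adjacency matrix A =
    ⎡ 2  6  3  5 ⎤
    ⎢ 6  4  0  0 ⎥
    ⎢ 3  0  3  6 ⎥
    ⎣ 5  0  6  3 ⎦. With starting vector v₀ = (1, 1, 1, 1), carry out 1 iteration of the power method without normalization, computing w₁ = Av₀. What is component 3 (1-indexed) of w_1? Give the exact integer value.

w1 = Av₀ = (2·1 + 6·1 + 3·1 + 5·1; 6·1 + 4·1 + 0·1 + 0·1; 3·1 + 0·1 + 3·1 + 6·1; 5·1 + 0·1 + 6·1 + 3·1) = (16, 10, 12, 14)
The requested component of w1 is 12.

12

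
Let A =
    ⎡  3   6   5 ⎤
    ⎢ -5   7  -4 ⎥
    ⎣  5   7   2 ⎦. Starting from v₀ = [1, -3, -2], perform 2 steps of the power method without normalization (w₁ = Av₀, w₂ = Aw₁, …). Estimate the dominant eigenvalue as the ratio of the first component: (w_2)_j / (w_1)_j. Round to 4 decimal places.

11.3200

w1 = Av₀ = (-25, -18, -20)
w2 = Aw1 = (-283, 79, -291)
Ratio at component: -283 / -25 = 11.3200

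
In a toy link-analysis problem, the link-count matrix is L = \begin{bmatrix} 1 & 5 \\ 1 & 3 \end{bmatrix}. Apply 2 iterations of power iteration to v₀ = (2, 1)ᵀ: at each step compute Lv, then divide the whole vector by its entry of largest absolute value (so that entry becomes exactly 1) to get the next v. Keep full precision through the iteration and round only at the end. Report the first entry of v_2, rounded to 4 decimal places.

1.0000

Lv0 = (7.00000, 5.00000); divide by 7.00000 → v1 = (1.00000, 0.71429)
Lv1 = (4.57143, 3.14286); divide by 4.57143 → v2 = (1.00000, 0.68750)
Requested entry of v2: 32/32 = 1.0000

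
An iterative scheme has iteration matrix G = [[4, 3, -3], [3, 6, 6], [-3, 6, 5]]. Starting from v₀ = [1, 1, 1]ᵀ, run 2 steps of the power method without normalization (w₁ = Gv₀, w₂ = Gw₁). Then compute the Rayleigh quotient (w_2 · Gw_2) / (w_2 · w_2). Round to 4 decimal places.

11.3672

w1 = Gv₀ = (4·1 + 3·1 + (-3)·1; 3·1 + 6·1 + 6·1; (-3)·1 + 6·1 + 5·1) = (4, 15, 8)
w2 = Gw1 = (4·4 + 3·15 + (-3)·8; 3·4 + 6·15 + 6·8; (-3)·4 + 6·15 + 5·8) = (37, 150, 118)
Gw2 = (244, 1719, 1379)
w2·Gw2 = 37·244 + 150·1719 + 118·1379 = 429600; w2·w2 = 37·37 + 150·150 + 118·118 = 37793
λ ≈ 429600/37793 = 11.3672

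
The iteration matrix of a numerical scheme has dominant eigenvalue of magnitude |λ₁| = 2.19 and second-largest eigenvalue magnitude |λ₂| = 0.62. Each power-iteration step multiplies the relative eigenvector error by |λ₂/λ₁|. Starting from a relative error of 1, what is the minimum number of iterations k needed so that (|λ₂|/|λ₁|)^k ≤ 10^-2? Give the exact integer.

4

|λ₂/λ₁| = 0.62/2.19 = 0.28311
Need k ≥ ln(10^-2) / ln(0.28311) = -4.6052 / -1.2619 ≈ 3.649
Smallest integer k satisfying the bound: 4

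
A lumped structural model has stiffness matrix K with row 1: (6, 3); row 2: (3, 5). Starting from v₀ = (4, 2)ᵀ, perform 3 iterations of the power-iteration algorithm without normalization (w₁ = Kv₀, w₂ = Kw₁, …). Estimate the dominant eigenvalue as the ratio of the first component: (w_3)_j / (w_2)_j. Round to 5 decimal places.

w1 = Kv₀ = (6·4 + 3·2; 3·4 + 5·2) = (30, 22)
w2 = Kw1 = (6·30 + 3·22; 3·30 + 5·22) = (246, 200)
w3 = Kw2 = (2076, 1738)
Ratio at component: 2076 / 246 = 8.43902

8.43902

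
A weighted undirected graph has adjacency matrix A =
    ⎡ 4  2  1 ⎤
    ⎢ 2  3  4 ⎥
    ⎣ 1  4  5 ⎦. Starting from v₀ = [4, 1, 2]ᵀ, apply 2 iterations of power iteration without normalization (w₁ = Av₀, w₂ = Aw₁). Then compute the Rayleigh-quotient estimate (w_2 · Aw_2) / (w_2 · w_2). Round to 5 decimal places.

λ ≈ 8.89921

w1 = Av₀ = (20, 19, 18)
w2 = Aw1 = (136, 169, 186)
Aw2 = (1068, 1523, 1742)
w2·Aw2 = 136·1068 + 169·1523 + 186·1742 = 726647; w2·w2 = 136·136 + 169·169 + 186·186 = 81653
λ ≈ 726647/81653 = 8.89921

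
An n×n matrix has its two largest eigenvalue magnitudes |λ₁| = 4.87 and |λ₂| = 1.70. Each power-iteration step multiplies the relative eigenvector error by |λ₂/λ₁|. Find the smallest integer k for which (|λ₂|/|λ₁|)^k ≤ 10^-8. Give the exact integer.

18

|λ₂/λ₁| = 1.70/4.87 = 0.34908
Need k ≥ ln(10^-8) / ln(0.34908) = -18.4207 / -1.0525 ≈ 17.502
Smallest integer k satisfying the bound: 18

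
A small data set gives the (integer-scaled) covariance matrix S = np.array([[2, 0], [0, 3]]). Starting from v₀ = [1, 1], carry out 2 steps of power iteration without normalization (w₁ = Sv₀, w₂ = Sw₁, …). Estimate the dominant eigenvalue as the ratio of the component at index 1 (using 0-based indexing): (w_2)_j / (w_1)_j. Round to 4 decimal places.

w1 = Sv₀ = (2·1 + 0·1; 0·1 + 3·1) = (2, 3)
w2 = Sw1 = (2·2 + 0·3; 0·2 + 3·3) = (4, 9)
Ratio at component: 9 / 3 = 3.0000

3.0000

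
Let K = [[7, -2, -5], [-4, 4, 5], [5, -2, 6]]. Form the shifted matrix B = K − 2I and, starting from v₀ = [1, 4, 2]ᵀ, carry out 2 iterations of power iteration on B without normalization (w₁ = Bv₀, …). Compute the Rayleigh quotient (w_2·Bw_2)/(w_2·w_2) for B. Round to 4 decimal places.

5.4274

B = K − 2I has rows (5, -2, -5); (-4, 2, 5); (5, -2, 4)
w1 = Bv₀ = (5·1 + (-2)·4 + (-5)·2; (-4)·1 + 2·4 + 5·2; 5·1 + (-2)·4 + 4·2) = (-13, 14, 5)
w2 = Bw1 = (5·(-13) + (-2)·14 + (-5)·5; (-4)·(-13) + 2·14 + 5·5; 5·(-13) + (-2)·14 + 4·5) = (-118, 105, -73)
Bw2 = (-435, 317, -1092)
w2·Bw2 = 164331; w2·w2 = 30278; μ ≈ 164331/30278 = 5.4274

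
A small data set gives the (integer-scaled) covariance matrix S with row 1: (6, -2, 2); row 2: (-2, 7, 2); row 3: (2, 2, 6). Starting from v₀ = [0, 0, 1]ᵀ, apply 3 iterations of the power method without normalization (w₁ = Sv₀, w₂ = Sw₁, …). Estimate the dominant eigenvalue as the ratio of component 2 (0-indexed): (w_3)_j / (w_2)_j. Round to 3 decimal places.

7.909

w1 = Sv₀ = (2, 2, 6)
w2 = Sw1 = (20, 22, 44)
w3 = Sw2 = (164, 202, 348)
Ratio at component: 348 / 44 = 7.909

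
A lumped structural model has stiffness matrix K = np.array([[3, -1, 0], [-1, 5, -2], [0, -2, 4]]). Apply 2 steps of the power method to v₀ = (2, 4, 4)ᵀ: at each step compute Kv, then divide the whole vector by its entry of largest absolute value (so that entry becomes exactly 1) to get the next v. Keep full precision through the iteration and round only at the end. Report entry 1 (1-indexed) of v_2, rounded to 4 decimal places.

Kv0 = (2.00000, 10.00000, 8.00000); divide by 10.00000 → v1 = (0.20000, 1.00000, 0.80000)
Kv1 = (-0.40000, 3.20000, 1.20000); divide by 3.20000 → v2 = (-0.12500, 1.00000, 0.37500)
Requested entry of v2: -4/32 = -0.1250

-0.1250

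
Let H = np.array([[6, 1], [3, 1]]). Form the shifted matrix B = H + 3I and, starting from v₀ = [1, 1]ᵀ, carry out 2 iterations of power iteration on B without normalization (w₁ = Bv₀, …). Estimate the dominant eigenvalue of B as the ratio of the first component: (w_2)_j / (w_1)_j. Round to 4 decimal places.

μ ≈ 9.7000

B = H + 3I has rows (9, 1); (3, 4)
w1 = Bv₀ = (9·1 + 1·1; 3·1 + 4·1) = (10, 7)
w2 = Bw1 = (9·10 + 1·7; 3·10 + 4·7) = (97, 58)
Ratio: 97/10 = 9.7000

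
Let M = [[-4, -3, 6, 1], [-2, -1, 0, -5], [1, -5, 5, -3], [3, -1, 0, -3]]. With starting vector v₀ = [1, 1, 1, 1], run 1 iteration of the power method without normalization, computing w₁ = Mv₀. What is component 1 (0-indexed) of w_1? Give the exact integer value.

-8

w1 = Mv₀ = ((-4)·1 + (-3)·1 + 6·1 + 1·1; (-2)·1 + (-1)·1 + 0·1 + (-5)·1; 1·1 + (-5)·1 + 5·1 + (-3)·1; 3·1 + (-1)·1 + 0·1 + (-3)·1) = (0, -8, -2, -1)
The requested component of w1 is -8.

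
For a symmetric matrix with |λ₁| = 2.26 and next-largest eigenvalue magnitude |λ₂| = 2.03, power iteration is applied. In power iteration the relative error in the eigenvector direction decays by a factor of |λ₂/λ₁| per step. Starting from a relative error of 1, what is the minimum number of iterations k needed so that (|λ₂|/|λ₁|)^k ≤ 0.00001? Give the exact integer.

108

|λ₂/λ₁| = 2.03/2.26 = 0.89823
Need k ≥ ln(0.00001) / ln(0.89823) = -11.5129 / -0.1073 ≈ 107.268
Smallest integer k satisfying the bound: 108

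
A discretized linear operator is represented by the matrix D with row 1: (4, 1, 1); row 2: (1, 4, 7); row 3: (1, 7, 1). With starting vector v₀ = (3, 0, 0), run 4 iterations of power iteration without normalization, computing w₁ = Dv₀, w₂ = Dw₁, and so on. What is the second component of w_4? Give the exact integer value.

w1 = Dv₀ = (4·3 + 1·0 + 1·0; 1·3 + 4·0 + 7·0; 1·3 + 7·0 + 1·0) = (12, 3, 3)
w2 = Dw1 = (4·12 + 1·3 + 1·3; 1·12 + 4·3 + 7·3; 1·12 + 7·3 + 1·3) = (54, 45, 36)
w3 = Dw2 = (297, 486, 405)
w4 = Dw3 = (2079, 5076, 4104)
The requested component of w4 is 5076.

5076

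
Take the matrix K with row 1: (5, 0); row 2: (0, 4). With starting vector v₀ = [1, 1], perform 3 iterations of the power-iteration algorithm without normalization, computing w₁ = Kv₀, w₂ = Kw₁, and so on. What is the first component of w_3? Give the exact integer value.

w1 = Kv₀ = (5·1 + 0·1; 0·1 + 4·1) = (5, 4)
w2 = Kw1 = (5·5 + 0·4; 0·5 + 4·4) = (25, 16)
w3 = Kw2 = (125, 64)
The requested component of w3 is 125.

125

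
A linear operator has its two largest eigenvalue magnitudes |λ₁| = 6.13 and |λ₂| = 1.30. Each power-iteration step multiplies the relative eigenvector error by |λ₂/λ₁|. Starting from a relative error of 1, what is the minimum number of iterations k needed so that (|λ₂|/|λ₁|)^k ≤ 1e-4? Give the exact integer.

|λ₂/λ₁| = 1.30/6.13 = 0.21207
Need k ≥ ln(1e-4) / ln(0.21207) = -9.2103 / -1.5508 ≈ 5.939
Smallest integer k satisfying the bound: 6

6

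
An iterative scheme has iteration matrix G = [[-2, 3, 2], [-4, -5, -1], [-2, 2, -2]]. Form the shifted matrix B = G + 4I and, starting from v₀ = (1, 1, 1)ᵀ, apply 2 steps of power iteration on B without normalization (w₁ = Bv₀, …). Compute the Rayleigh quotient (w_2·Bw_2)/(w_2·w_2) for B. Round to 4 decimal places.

B = G + 4I has rows (2, 3, 2); (-4, -1, -1); (-2, 2, 2)
w1 = Bv₀ = (7, -6, 2)
w2 = Bw1 = (0, -24, -22)
Bw2 = (-116, 46, -92)
w2·Bw2 = 920; w2·w2 = 1060; μ ≈ 920/1060 = 0.8679

μ ≈ 0.8679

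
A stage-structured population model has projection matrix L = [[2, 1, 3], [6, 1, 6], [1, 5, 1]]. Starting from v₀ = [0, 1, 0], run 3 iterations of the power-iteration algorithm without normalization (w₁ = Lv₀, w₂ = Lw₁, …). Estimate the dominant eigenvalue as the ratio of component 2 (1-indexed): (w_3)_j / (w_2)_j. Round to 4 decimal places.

w1 = Lv₀ = (2·0 + 1·1 + 3·0; 6·0 + 1·1 + 6·0; 1·0 + 5·1 + 1·0) = (1, 1, 5)
w2 = Lw1 = (2·1 + 1·1 + 3·5; 6·1 + 1·1 + 6·5; 1·1 + 5·1 + 1·5) = (18, 37, 11)
w3 = Lw2 = (106, 211, 214)
Ratio at component: 211 / 37 = 5.7027

λ ≈ 5.7027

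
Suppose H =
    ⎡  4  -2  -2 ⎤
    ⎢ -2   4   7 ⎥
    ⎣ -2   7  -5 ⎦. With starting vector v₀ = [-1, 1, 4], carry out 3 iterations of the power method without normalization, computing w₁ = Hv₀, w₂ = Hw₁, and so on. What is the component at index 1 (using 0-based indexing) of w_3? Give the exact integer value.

w1 = Hv₀ = (4·(-1) + (-2)·1 + (-2)·4; (-2)·(-1) + 4·1 + 7·4; (-2)·(-1) + 7·1 + (-5)·4) = (-14, 34, -11)
w2 = Hw1 = (4·(-14) + (-2)·34 + (-2)·(-11); (-2)·(-14) + 4·34 + 7·(-11); (-2)·(-14) + 7·34 + (-5)·(-11)) = (-102, 87, 321)
w3 = Hw2 = (-1224, 2799, -792)
The requested component of w3 is 2799.

2799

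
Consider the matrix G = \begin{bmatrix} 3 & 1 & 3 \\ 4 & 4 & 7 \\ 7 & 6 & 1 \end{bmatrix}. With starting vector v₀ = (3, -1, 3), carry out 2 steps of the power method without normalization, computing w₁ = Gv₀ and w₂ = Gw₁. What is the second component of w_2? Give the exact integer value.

310

w1 = Gv₀ = (3·3 + 1·(-1) + 3·3; 4·3 + 4·(-1) + 7·3; 7·3 + 6·(-1) + 1·3) = (17, 29, 18)
w2 = Gw1 = (3·17 + 1·29 + 3·18; 4·17 + 4·29 + 7·18; 7·17 + 6·29 + 1·18) = (134, 310, 311)
The requested component of w2 is 310.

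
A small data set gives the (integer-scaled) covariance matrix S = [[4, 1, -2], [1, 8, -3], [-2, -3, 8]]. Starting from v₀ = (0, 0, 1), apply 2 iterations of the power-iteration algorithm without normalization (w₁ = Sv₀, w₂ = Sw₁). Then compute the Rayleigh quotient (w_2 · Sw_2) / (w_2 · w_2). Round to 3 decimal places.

11.407

w1 = Sv₀ = (4·0 + 1·0 + (-2)·1; 1·0 + 8·0 + (-3)·1; (-2)·0 + (-3)·0 + 8·1) = (-2, -3, 8)
w2 = Sw1 = (4·(-2) + 1·(-3) + (-2)·8; 1·(-2) + 8·(-3) + (-3)·8; (-2)·(-2) + (-3)·(-3) + 8·8) = (-27, -50, 77)
Sw2 = (-312, -658, 820)
w2·Sw2 = (-27)·(-312) + (-50)·(-658) + 77·820 = 104464; w2·w2 = (-27)·(-27) + (-50)·(-50) + 77·77 = 9158
λ ≈ 104464/9158 = 11.407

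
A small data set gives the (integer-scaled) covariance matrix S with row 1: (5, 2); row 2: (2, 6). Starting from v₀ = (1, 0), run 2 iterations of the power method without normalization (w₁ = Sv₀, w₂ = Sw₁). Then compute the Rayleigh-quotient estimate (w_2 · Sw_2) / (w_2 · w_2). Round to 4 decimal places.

w1 = Sv₀ = (5, 2)
w2 = Sw1 = (29, 22)
Sw2 = (189, 190)
w2·Sw2 = 29·189 + 22·190 = 9661; w2·w2 = 29·29 + 22·22 = 1325
λ ≈ 9661/1325 = 7.2913

λ ≈ 7.2913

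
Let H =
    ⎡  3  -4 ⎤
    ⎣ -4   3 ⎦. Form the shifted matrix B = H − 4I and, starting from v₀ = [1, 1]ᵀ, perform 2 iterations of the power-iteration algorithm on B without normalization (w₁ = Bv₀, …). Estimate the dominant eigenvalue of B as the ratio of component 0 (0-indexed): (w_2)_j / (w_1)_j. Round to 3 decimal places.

μ ≈ -5.000

B = H − 4I has rows (-1, -4); (-4, -1)
w1 = Bv₀ = (-5, -5)
w2 = Bw1 = (25, 25)
Ratio: 25/-5 = -5.000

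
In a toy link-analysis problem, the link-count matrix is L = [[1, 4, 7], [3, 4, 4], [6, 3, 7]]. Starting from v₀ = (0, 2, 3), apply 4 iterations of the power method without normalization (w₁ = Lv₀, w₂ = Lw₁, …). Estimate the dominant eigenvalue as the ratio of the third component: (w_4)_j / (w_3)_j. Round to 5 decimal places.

13.67600

w1 = Lv₀ = (29, 20, 27)
w2 = Lw1 = (298, 275, 423)
w3 = Lw2 = (4359, 3686, 5574)
w4 = Lw3 = (58121, 50117, 76230)
Ratio at component: 76230 / 5574 = 13.67600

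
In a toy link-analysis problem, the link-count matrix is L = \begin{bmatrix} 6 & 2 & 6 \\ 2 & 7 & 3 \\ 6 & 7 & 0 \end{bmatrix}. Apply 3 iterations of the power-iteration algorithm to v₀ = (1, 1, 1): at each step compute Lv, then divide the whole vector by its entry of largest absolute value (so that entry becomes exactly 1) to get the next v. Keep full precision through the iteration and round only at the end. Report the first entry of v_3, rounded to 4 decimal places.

1.0000

Lv0 = (14.00000, 12.00000, 13.00000); divide by 14.00000 → v1 = (1.00000, 0.85714, 0.92857)
Lv1 = (13.28571, 10.78571, 12.00000); divide by 13.28571 → v2 = (1.00000, 0.81183, 0.90323)
Lv2 = (13.04301, 10.39247, 11.68280); divide by 13.04301 → v3 = (1.00000, 0.79678, 0.89571)
Requested entry of v3: 2426/2426 = 1.0000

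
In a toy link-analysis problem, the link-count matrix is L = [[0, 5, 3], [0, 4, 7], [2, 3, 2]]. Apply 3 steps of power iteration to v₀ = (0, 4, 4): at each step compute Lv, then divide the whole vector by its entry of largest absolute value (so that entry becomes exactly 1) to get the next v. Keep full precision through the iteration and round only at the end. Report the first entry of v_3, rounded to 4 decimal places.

0.7846

Lv0 = (32.00000, 44.00000, 20.00000); divide by 44.00000 → v1 = (0.72727, 1.00000, 0.45455)
Lv1 = (6.36364, 7.18182, 5.36364); divide by 7.18182 → v2 = (0.88608, 1.00000, 0.74684)
Lv2 = (7.24051, 9.22785, 6.26582); divide by 9.22785 → v3 = (0.78464, 1.00000, 0.67901)
Requested entry of v3: 2288/2916 = 0.7846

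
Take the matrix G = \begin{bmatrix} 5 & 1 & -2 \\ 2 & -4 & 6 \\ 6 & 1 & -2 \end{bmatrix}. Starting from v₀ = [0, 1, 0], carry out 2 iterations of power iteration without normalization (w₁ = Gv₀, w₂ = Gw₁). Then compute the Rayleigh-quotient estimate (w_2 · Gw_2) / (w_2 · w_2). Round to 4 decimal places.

-4.1092

w1 = Gv₀ = (5·0 + 1·1 + (-2)·0; 2·0 + (-4)·1 + 6·0; 6·0 + 1·1 + (-2)·0) = (1, -4, 1)
w2 = Gw1 = (5·1 + 1·(-4) + (-2)·1; 2·1 + (-4)·(-4) + 6·1; 6·1 + 1·(-4) + (-2)·1) = (-1, 24, 0)
Gw2 = (19, -98, 18)
w2·Gw2 = (-1)·19 + 24·(-98) + 0·18 = -2371; w2·w2 = (-1)·(-1) + 24·24 + 0·0 = 577
λ ≈ -2371/577 = -4.1092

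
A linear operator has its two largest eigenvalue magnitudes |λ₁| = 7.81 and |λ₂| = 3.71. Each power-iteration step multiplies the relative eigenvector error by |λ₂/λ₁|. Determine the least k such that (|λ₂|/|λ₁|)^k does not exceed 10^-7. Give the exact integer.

|λ₂/λ₁| = 3.71/7.81 = 0.47503
Need k ≥ ln(10^-7) / ln(0.47503) = -16.1181 / -0.7444 ≈ 21.653
Smallest integer k satisfying the bound: 22

22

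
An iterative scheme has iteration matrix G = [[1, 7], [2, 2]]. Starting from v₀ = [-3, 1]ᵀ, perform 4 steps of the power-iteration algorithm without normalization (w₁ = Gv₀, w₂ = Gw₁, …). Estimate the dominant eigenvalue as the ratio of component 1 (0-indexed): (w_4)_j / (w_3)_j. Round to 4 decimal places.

λ ≈ 3.0000

w1 = Gv₀ = (4, -4)
w2 = Gw1 = (-24, 0)
w3 = Gw2 = (-24, -48)
w4 = Gw3 = (-360, -144)
Ratio at component: -144 / -48 = 3.0000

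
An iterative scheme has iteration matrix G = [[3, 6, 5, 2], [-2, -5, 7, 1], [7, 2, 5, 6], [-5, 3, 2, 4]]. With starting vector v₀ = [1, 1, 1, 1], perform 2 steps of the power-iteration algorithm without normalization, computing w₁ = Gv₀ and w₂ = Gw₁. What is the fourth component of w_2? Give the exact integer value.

-21

w1 = Gv₀ = (3·1 + 6·1 + 5·1 + 2·1; (-2)·1 + (-5)·1 + 7·1 + 1·1; 7·1 + 2·1 + 5·1 + 6·1; (-5)·1 + 3·1 + 2·1 + 4·1) = (16, 1, 20, 4)
w2 = Gw1 = (3·16 + 6·1 + 5·20 + 2·4; (-2)·16 + (-5)·1 + 7·20 + 1·4; 7·16 + 2·1 + 5·20 + 6·4; (-5)·16 + 3·1 + 2·20 + 4·4) = (162, 107, 238, -21)
The requested component of w2 is -21.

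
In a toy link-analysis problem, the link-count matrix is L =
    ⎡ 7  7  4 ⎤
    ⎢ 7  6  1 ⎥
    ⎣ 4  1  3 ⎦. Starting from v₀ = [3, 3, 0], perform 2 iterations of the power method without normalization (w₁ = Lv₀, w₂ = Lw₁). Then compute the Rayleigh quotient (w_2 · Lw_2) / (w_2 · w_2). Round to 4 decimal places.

14.6586

w1 = Lv₀ = (7·3 + 7·3 + 4·0; 7·3 + 6·3 + 1·0; 4·3 + 1·3 + 3·0) = (42, 39, 15)
w2 = Lw1 = (7·42 + 7·39 + 4·15; 7·42 + 6·39 + 1·15; 4·42 + 1·39 + 3·15) = (627, 543, 252)
Lw2 = (9198, 7899, 3807)
w2·Lw2 = 627·9198 + 543·7899 + 252·3807 = 11015667; w2·w2 = 627·627 + 543·543 + 252·252 = 751482
λ ≈ 11015667/751482 = 14.6586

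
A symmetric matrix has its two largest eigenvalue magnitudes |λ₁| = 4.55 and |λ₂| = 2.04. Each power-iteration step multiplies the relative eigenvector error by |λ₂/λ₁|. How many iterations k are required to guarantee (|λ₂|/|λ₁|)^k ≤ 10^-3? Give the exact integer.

|λ₂/λ₁| = 2.04/4.55 = 0.44835
Need k ≥ ln(10^-3) / ln(0.44835) = -6.9078 / -0.8022 ≈ 8.611
Smallest integer k satisfying the bound: 9

9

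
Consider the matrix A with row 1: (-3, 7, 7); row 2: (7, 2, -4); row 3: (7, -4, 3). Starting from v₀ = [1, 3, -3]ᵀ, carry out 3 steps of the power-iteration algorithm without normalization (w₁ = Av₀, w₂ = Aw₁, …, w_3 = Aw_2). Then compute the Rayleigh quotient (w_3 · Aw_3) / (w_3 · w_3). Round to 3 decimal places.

w1 = Av₀ = ((-3)·1 + 7·3 + 7·(-3); 7·1 + 2·3 + (-4)·(-3); 7·1 + (-4)·3 + 3·(-3)) = (-3, 25, -14)
w2 = Aw1 = ((-3)·(-3) + 7·25 + 7·(-14); 7·(-3) + 2·25 + (-4)·(-14); 7·(-3) + (-4)·25 + 3·(-14)) = (86, 85, -163)
w3 = Aw2 = (-804, 1424, -227)
Aw3 = (10791, -1872, -12005)
w3·Aw3 = (-804)·10791 + 1424·(-1872) + (-227)·(-12005) = -8616557; w3·w3 = (-804)·(-804) + 1424·1424 + (-227)·(-227) = 2725721
λ ≈ -8616557/2725721 = -3.161

λ ≈ -3.161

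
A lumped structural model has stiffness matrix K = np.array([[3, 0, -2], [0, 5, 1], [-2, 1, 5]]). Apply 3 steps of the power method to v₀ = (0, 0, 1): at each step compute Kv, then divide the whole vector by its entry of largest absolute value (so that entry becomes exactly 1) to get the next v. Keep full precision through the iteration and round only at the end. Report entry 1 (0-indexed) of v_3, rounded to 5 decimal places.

0.41667

Kv0 = (-2.000000, 1.000000, 5.000000); divide by 5.000000 → v1 = (-0.400000, 0.200000, 1.000000)
Kv1 = (-3.200000, 2.000000, 6.000000); divide by 6.000000 → v2 = (-0.533333, 0.333333, 1.000000)
Kv2 = (-3.600000, 2.666667, 6.400000); divide by 6.400000 → v3 = (-0.562500, 0.416667, 1.000000)
Requested entry of v3: 80/192 = 0.41667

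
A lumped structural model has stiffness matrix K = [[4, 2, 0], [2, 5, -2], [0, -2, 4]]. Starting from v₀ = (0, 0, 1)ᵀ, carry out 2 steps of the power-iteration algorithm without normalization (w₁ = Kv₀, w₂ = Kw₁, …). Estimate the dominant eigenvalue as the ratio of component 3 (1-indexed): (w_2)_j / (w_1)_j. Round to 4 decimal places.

w1 = Kv₀ = (4·0 + 2·0 + 0·1; 2·0 + 5·0 + (-2)·1; 0·0 + (-2)·0 + 4·1) = (0, -2, 4)
w2 = Kw1 = (4·0 + 2·(-2) + 0·4; 2·0 + 5·(-2) + (-2)·4; 0·0 + (-2)·(-2) + 4·4) = (-4, -18, 20)
Ratio at component: 20 / 4 = 5.0000

λ ≈ 5.0000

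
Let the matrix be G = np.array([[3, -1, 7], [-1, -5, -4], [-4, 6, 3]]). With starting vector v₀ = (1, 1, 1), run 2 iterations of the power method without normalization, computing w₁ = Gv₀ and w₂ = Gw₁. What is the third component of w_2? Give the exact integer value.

w1 = Gv₀ = (9, -10, 5)
w2 = Gw1 = (72, 21, -81)
The requested component of w2 is -81.

-81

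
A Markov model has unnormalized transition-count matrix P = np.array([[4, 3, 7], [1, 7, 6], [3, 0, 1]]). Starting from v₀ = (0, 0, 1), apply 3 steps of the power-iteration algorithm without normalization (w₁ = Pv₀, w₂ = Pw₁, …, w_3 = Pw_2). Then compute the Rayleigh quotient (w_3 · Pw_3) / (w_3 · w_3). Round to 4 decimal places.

w1 = Pv₀ = (7, 6, 1)
w2 = Pw1 = (53, 55, 22)
w3 = Pw2 = (531, 570, 181)
Pw3 = (5101, 5607, 1774)
w3·Pw3 = 531·5101 + 570·5607 + 181·1774 = 6225715; w3·w3 = 531·531 + 570·570 + 181·181 = 639622
λ ≈ 6225715/639622 = 9.7334

9.7334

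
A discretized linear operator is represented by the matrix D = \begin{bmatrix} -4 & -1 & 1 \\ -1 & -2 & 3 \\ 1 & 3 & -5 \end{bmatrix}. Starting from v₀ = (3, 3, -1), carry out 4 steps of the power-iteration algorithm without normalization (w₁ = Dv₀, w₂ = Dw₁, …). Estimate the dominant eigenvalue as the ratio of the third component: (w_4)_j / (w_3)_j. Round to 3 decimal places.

-7.529

w1 = Dv₀ = (-16, -12, 17)
w2 = Dw1 = (93, 91, -137)
w3 = Dw2 = (-600, -686, 1051)
w4 = Dw3 = (4137, 5125, -7913)
Ratio at component: -7913 / 1051 = -7.529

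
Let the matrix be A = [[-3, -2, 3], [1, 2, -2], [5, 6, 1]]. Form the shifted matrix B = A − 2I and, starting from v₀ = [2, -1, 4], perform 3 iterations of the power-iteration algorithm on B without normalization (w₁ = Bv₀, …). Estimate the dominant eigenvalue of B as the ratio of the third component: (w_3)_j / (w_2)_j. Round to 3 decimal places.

0.000

B = A − 2I has rows (-5, -2, 3); (1, 0, -2); (5, 6, -1)
w1 = Bv₀ = (4, -6, 0)
w2 = Bw1 = (-8, 4, -16)
w3 = Bw2 = (-16, 24, 0)
Ratio: 0/-16 = 0.000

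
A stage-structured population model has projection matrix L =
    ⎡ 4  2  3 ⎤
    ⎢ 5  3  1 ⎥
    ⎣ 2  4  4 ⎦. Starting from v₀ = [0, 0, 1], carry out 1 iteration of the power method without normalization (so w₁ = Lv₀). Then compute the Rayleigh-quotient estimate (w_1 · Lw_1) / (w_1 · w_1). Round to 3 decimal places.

w1 = Lv₀ = (4·0 + 2·0 + 3·1; 5·0 + 3·0 + 1·1; 2·0 + 4·0 + 4·1) = (3, 1, 4)
Lw1 = (26, 22, 26)
w1·Lw1 = 3·26 + 1·22 + 4·26 = 204; w1·w1 = 3·3 + 1·1 + 4·4 = 26
λ ≈ 204/26 = 7.846

λ ≈ 7.846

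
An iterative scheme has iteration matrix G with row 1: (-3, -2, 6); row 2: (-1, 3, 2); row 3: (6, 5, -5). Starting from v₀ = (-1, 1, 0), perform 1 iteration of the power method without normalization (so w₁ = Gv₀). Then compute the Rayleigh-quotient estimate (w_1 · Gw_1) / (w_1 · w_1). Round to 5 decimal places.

λ ≈ -0.66667

w1 = Gv₀ = (1, 4, -1)
Gw1 = (-17, 9, 31)
w1·Gw1 = 1·(-17) + 4·9 + (-1)·31 = -12; w1·w1 = 1·1 + 4·4 + (-1)·(-1) = 18
λ ≈ -12/18 = -0.66667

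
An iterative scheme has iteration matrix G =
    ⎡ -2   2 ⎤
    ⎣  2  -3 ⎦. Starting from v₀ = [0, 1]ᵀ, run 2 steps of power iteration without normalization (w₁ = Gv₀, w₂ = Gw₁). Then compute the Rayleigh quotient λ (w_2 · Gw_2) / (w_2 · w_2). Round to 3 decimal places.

w1 = Gv₀ = (2, -3)
w2 = Gw1 = (-10, 13)
Gw2 = (46, -59)
w2·Gw2 = (-10)·46 + 13·(-59) = -1227; w2·w2 = (-10)·(-10) + 13·13 = 269
λ ≈ -1227/269 = -4.561

λ ≈ -4.561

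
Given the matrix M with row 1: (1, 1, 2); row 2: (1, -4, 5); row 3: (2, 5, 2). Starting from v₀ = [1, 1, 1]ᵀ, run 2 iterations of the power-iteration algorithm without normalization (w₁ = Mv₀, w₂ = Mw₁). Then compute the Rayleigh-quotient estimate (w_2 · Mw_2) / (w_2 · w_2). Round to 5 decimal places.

w1 = Mv₀ = (4, 2, 9)
w2 = Mw1 = (24, 41, 36)
Mw2 = (137, 40, 325)
w2·Mw2 = 24·137 + 41·40 + 36·325 = 16628; w2·w2 = 24·24 + 41·41 + 36·36 = 3553
λ ≈ 16628/3553 = 4.67999

4.67999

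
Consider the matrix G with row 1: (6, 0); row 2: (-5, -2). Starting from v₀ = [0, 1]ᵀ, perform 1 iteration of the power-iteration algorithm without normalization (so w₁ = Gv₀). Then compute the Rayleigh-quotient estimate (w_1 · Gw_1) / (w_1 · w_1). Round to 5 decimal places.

λ ≈ -2.00000

w1 = Gv₀ = (0, -2)
Gw1 = (0, 4)
w1·Gw1 = 0·0 + (-2)·4 = -8; w1·w1 = 0·0 + (-2)·(-2) = 4
λ ≈ -8/4 = -2.00000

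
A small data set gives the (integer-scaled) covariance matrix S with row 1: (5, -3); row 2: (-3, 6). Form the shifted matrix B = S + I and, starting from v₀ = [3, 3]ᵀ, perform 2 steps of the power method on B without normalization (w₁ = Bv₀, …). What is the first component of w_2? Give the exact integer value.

B = S + I has rows (6, -3); (-3, 7)
w1 = Bv₀ = (6·3 + (-3)·3; (-3)·3 + 7·3) = (9, 12)
w2 = Bw1 = (6·9 + (-3)·12; (-3)·9 + 7·12) = (18, 57)
Requested component of w2: 18

18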